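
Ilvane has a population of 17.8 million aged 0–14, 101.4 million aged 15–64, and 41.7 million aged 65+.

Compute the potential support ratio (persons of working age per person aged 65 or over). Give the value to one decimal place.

Potential support ratio = 101.4 / 41.7 = 2.4

Potential support ratio: 2.4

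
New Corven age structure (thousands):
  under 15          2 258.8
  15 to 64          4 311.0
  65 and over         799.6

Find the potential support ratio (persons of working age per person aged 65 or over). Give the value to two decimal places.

Potential support ratio = 4 311.0 / 799.6 = 5.39

Potential support ratio: 5.39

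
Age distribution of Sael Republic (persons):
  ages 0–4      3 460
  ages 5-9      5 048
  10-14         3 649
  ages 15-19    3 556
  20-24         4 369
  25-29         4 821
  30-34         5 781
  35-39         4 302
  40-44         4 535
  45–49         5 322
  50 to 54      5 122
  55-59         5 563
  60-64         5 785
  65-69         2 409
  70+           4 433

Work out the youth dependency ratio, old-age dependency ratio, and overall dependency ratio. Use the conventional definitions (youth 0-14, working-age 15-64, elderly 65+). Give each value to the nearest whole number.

0–14: 3 460 + 5 048 + 3 649 = 12 157
15–64: 3 556 + 4 369 + 4 821 + 5 781 + 4 302 + 4 535 + 5 322 + 5 122 + 5 563 + 5 785 = 49 156
65+: 2 409 + 4 433 = 6 842
Youth dependency ratio = 12 157 / 49 156 × 100 = 25
Old-age dependency ratio = 6 842 / 49 156 × 100 = 14
Total dependency ratio = (12 157 + 6 842) / 49 156 × 100 = 18 999 / 49 156 × 100 = 39

Youth dependency ratio: 25
Old-age dependency ratio: 14
Total dependency ratio: 39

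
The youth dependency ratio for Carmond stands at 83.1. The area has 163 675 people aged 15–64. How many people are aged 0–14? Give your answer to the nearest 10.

Aged 0–14: 136 010

Youth dependency ratio = youth / working-age × 100
83.1 = Y / 163 675 × 100
⇒ 136 010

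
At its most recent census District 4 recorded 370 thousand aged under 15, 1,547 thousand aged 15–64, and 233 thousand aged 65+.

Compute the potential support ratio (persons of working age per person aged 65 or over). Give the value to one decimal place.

Potential support ratio = 1,547 / 233 = 6.6

Potential support ratio: 6.6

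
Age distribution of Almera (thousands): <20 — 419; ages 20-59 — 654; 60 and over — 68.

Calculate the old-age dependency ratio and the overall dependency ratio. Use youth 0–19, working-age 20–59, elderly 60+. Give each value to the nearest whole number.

Old-age dependency ratio: 10
Total dependency ratio: 74

Old-age dependency ratio = 68 / 654 × 100 = 10
Total dependency ratio = (419 + 68) / 654 × 100 = 487 / 654 × 100 = 74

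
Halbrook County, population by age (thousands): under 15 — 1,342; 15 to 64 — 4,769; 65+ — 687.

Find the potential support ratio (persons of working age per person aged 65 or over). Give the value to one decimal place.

Potential support ratio = 4,769 / 687 = 6.9

Potential support ratio: 6.9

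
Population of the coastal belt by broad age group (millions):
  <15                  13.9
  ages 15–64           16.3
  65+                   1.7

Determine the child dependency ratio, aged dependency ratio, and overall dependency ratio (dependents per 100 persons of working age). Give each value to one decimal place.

Youth dependency ratio: 85.3
Old-age dependency ratio: 10.4
Total dependency ratio: 95.7

Youth dependency ratio = 13.9 / 16.3 × 100 = 85.3
Old-age dependency ratio = 1.7 / 16.3 × 100 = 10.4
Total dependency ratio = (13.9 + 1.7) / 16.3 × 100 = 15.6 / 16.3 × 100 = 95.7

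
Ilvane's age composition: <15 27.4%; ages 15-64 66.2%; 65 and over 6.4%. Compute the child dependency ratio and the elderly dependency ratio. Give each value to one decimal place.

Youth dependency ratio = 27.4 / 66.2 × 100 = 41.4
Old-age dependency ratio = 6.4 / 66.2 × 100 = 9.7

Youth dependency ratio: 41.4
Old-age dependency ratio: 9.7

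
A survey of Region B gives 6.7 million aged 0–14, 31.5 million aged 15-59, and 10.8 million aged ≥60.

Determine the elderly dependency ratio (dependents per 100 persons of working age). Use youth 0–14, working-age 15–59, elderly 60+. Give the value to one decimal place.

Old-age dependency ratio: 34.3

Old-age dependency ratio = 10.8 / 31.5 × 100 = 34.3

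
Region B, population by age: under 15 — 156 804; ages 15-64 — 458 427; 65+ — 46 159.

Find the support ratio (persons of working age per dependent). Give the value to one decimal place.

Support ratio: 2.3

Support ratio = 458 427 / (156 804 + 46 159) = 458 427 / 202 963 = 2.3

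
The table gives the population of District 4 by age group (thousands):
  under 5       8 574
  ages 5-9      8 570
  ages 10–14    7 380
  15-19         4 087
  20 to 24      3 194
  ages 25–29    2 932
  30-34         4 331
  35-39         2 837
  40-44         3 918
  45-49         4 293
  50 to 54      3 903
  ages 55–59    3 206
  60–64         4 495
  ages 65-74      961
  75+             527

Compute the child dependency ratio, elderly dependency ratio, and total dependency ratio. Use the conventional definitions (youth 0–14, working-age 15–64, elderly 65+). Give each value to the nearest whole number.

0–14: 8 574 + 8 570 + 7 380 = 24 524
15–64: 4 087 + 3 194 + 2 932 + 4 331 + 2 837 + 3 918 + 4 293 + 3 903 + 3 206 + 4 495 = 37 196
65+: 961 + 527 = 1 488
Youth dependency ratio = 24 524 / 37 196 × 100 = 66
Old-age dependency ratio = 1 488 / 37 196 × 100 = 4
Total dependency ratio = (24 524 + 1 488) / 37 196 × 100 = 26 012 / 37 196 × 100 = 70

Youth dependency ratio: 66
Old-age dependency ratio: 4
Total dependency ratio: 70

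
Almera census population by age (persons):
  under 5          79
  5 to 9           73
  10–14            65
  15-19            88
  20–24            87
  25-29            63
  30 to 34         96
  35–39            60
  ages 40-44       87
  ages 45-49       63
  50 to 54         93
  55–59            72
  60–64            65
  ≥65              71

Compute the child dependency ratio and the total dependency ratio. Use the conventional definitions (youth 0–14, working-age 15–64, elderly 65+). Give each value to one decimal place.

Youth dependency ratio: 28.0
Total dependency ratio: 37.2

0–14: 79 + 73 + 65 = 217
15–64: 88 + 87 + 63 + 96 + 60 + 87 + 63 + 93 + 72 + 65 = 774
65+: 71
Youth dependency ratio = 217 / 774 × 100 = 28.0
Total dependency ratio = (217 + 71) / 774 × 100 = 288 / 774 × 100 = 37.2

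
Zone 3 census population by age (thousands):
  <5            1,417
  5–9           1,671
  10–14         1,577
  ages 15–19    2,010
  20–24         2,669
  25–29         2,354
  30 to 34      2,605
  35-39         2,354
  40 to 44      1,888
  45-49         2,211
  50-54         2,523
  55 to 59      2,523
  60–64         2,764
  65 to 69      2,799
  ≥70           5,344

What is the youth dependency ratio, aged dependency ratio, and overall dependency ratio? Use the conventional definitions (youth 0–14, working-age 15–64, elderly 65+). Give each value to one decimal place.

0–14: 1,417 + 1,671 + 1,577 = 4,665
15–64: 2,010 + 2,669 + 2,354 + 2,605 + 2,354 + 1,888 + 2,211 + 2,523 + 2,523 + 2,764 = 23,901
65+: 2,799 + 5,344 = 8,143
Youth dependency ratio = 4,665 / 23,901 × 100 = 19.5
Old-age dependency ratio = 8,143 / 23,901 × 100 = 34.1
Total dependency ratio = (4,665 + 8,143) / 23,901 × 100 = 12,808 / 23,901 × 100 = 53.6

Youth dependency ratio: 19.5
Old-age dependency ratio: 34.1
Total dependency ratio: 53.6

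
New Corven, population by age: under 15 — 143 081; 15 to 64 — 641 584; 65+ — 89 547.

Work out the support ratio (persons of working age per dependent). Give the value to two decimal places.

Support ratio = 641 584 / (143 081 + 89 547) = 641 584 / 232 628 = 2.76

Support ratio: 2.76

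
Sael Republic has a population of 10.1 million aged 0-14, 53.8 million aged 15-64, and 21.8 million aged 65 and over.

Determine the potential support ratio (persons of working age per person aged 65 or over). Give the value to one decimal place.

Potential support ratio = 53.8 / 21.8 = 2.5

Potential support ratio: 2.5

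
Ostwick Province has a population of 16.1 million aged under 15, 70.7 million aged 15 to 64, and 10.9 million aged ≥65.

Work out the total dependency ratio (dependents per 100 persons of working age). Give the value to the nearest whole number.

Total dependency ratio = (16.1 + 10.9) / 70.7 × 100 = 27.0 / 70.7 × 100 = 38

Total dependency ratio: 38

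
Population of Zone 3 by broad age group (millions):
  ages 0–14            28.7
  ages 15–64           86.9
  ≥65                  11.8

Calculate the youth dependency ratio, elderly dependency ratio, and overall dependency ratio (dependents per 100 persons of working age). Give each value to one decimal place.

Youth dependency ratio = 28.7 / 86.9 × 100 = 33.0
Old-age dependency ratio = 11.8 / 86.9 × 100 = 13.6
Total dependency ratio = (28.7 + 11.8) / 86.9 × 100 = 40.5 / 86.9 × 100 = 46.6

Youth dependency ratio: 33.0
Old-age dependency ratio: 13.6
Total dependency ratio: 46.6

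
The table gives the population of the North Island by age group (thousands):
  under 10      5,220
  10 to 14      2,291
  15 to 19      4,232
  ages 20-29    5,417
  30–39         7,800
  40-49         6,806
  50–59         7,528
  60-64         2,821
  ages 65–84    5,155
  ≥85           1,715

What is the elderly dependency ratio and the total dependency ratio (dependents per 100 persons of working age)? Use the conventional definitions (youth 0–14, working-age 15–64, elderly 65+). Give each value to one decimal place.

0–14: 5,220 + 2,291 = 7,511
15–64: 4,232 + 5,417 + 7,800 + 6,806 + 7,528 + 2,821 = 34,604
65+: 5,155 + 1,715 = 6,870
Old-age dependency ratio = 6,870 / 34,604 × 100 = 19.9
Total dependency ratio = (7,511 + 6,870) / 34,604 × 100 = 14,381 / 34,604 × 100 = 41.6

Old-age dependency ratio: 19.9
Total dependency ratio: 41.6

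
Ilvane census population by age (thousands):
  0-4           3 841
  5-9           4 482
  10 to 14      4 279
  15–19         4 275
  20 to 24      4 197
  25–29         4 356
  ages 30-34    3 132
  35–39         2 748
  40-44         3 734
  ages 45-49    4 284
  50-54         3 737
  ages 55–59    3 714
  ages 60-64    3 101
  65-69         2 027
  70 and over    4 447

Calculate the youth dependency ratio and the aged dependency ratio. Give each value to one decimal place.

0–14: 3 841 + 4 482 + 4 279 = 12 602
15–64: 4 275 + 4 197 + 4 356 + 3 132 + 2 748 + 3 734 + 4 284 + 3 737 + 3 714 + 3 101 = 37 278
65+: 2 027 + 4 447 = 6 474
Youth dependency ratio = 12 602 / 37 278 × 100 = 33.8
Old-age dependency ratio = 6 474 / 37 278 × 100 = 17.4

Youth dependency ratio: 33.8
Old-age dependency ratio: 17.4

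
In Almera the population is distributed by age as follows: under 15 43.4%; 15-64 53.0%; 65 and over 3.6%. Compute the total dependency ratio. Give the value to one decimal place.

Total dependency ratio = (43.4 + 3.6) / 53.0 × 100 = 47.0 / 53.0 × 100 = 88.7

Total dependency ratio: 88.7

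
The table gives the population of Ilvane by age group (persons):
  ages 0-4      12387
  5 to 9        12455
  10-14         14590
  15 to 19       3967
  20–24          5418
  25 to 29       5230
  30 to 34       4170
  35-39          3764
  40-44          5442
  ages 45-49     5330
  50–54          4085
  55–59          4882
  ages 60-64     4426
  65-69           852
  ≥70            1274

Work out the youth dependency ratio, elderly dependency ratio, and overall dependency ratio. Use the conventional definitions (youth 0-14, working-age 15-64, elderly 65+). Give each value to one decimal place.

Youth dependency ratio: 84.4
Old-age dependency ratio: 4.6
Total dependency ratio: 89.0

0–14: 12387 + 12455 + 14590 = 39432
15–64: 3967 + 5418 + 5230 + 4170 + 3764 + 5442 + 5330 + 4085 + 4882 + 4426 = 46714
65+: 852 + 1274 = 2126
Youth dependency ratio = 39432 / 46714 × 100 = 84.4
Old-age dependency ratio = 2126 / 46714 × 100 = 4.6
Total dependency ratio = (39432 + 2126) / 46714 × 100 = 41558 / 46714 × 100 = 89.0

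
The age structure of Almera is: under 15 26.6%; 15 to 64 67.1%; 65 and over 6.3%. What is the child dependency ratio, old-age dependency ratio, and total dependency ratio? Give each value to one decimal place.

Youth dependency ratio: 39.6
Old-age dependency ratio: 9.4
Total dependency ratio: 49.0

Youth dependency ratio = 26.6 / 67.1 × 100 = 39.6
Old-age dependency ratio = 6.3 / 67.1 × 100 = 9.4
Total dependency ratio = (26.6 + 6.3) / 67.1 × 100 = 32.9 / 67.1 × 100 = 49.0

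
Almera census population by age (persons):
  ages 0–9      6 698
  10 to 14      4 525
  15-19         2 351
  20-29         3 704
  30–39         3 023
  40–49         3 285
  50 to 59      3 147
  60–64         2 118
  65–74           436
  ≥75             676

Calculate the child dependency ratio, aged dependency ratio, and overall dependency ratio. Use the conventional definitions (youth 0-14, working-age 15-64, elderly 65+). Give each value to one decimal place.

0–14: 6 698 + 4 525 = 11 223
15–64: 2 351 + 3 704 + 3 023 + 3 285 + 3 147 + 2 118 = 17 628
65+: 436 + 676 = 1 112
Youth dependency ratio = 11 223 / 17 628 × 100 = 63.7
Old-age dependency ratio = 1 112 / 17 628 × 100 = 6.3
Total dependency ratio = (11 223 + 1 112) / 17 628 × 100 = 12 335 / 17 628 × 100 = 70.0

Youth dependency ratio: 63.7
Old-age dependency ratio: 6.3
Total dependency ratio: 70.0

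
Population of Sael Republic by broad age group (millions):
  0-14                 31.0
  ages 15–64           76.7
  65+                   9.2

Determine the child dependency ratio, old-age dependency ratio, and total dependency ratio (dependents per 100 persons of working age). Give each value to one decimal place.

Youth dependency ratio: 40.4
Old-age dependency ratio: 12.0
Total dependency ratio: 52.4

Youth dependency ratio = 31.0 / 76.7 × 100 = 40.4
Old-age dependency ratio = 9.2 / 76.7 × 100 = 12.0
Total dependency ratio = (31.0 + 9.2) / 76.7 × 100 = 40.2 / 76.7 × 100 = 52.4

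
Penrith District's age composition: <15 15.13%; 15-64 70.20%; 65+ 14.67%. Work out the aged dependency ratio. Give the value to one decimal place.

Old-age dependency ratio: 20.9

Old-age dependency ratio = 14.67 / 70.20 × 100 = 20.9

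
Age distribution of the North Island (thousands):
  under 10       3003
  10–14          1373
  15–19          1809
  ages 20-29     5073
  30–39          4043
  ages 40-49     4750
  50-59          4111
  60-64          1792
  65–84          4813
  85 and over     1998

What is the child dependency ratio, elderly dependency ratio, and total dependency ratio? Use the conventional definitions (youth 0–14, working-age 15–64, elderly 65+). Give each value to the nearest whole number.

Youth dependency ratio: 20
Old-age dependency ratio: 32
Total dependency ratio: 52

0–14: 3003 + 1373 = 4376
15–64: 1809 + 5073 + 4043 + 4750 + 4111 + 1792 = 21578
65+: 4813 + 1998 = 6811
Youth dependency ratio = 4376 / 21578 × 100 = 20
Old-age dependency ratio = 6811 / 21578 × 100 = 32
Total dependency ratio = (4376 + 6811) / 21578 × 100 = 11187 / 21578 × 100 = 52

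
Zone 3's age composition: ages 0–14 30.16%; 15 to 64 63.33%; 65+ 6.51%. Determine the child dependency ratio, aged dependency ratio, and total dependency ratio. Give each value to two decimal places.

Youth dependency ratio: 47.62
Old-age dependency ratio: 10.28
Total dependency ratio: 57.90

Youth dependency ratio = 30.16 / 63.33 × 100 = 47.62
Old-age dependency ratio = 6.51 / 63.33 × 100 = 10.28
Total dependency ratio = (30.16 + 6.51) / 63.33 × 100 = 36.67 / 63.33 × 100 = 57.90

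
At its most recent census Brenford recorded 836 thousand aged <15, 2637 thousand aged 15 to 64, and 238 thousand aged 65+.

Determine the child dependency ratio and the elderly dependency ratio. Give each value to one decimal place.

Youth dependency ratio: 31.7
Old-age dependency ratio: 9.0

Youth dependency ratio = 836 / 2637 × 100 = 31.7
Old-age dependency ratio = 238 / 2637 × 100 = 9.0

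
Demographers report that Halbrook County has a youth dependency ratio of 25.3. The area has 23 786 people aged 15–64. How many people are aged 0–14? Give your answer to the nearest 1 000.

Aged 0–14: 6 000

Youth dependency ratio = youth / working-age × 100
25.3 = Y / 23 786 × 100
⇒ 6 000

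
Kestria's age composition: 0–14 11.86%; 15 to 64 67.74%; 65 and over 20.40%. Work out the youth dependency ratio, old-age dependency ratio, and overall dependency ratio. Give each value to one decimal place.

Youth dependency ratio: 17.5
Old-age dependency ratio: 30.1
Total dependency ratio: 47.6

Youth dependency ratio = 11.86 / 67.74 × 100 = 17.5
Old-age dependency ratio = 20.40 / 67.74 × 100 = 30.1
Total dependency ratio = (11.86 + 20.40) / 67.74 × 100 = 32.26 / 67.74 × 100 = 47.6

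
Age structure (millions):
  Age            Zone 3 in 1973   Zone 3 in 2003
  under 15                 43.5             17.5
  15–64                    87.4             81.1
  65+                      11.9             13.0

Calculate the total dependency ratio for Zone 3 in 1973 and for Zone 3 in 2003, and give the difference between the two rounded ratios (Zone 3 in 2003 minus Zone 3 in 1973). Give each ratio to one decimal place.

Zone 3 in 1973: (43.5 + 11.9) / 87.4 × 100 = 55.4 / 87.4 × 100 = 63.4
Zone 3 in 2003: (17.5 + 13.0) / 81.1 × 100 = 30.5 / 81.1 × 100 = 37.6

Zone 3 in 1973: 63.4
Zone 3 in 2003: 37.6
Difference: -25.8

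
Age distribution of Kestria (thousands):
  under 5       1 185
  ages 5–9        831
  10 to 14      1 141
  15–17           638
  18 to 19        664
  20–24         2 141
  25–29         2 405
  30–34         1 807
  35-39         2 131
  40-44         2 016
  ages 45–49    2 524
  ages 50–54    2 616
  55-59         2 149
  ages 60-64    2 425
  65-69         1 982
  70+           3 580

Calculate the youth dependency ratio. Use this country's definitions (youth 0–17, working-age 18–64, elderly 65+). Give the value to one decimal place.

0–17: 1 185 + 831 + 1 141 + 638 = 3 795
18–64: 664 + 2 141 + 2 405 + 1 807 + 2 131 + 2 016 + 2 524 + 2 616 + 2 149 + 2 425 = 20 878
65+: 1 982 + 3 580 = 5 562
Youth dependency ratio = 3 795 / 20 878 × 100 = 18.2

Youth dependency ratio: 18.2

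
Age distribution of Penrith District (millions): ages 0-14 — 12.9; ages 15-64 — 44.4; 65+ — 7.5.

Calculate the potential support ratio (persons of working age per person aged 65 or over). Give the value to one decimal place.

Potential support ratio: 5.9

Potential support ratio = 44.4 / 7.5 = 5.9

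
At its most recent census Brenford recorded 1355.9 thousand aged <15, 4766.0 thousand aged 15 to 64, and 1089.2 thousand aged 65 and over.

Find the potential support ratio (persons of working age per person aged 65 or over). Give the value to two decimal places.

Potential support ratio = 4766.0 / 1089.2 = 4.38

Potential support ratio: 4.38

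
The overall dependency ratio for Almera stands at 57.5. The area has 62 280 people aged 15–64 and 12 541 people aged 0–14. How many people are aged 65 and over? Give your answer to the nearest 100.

Total dependency ratio = (youth + elderly) / working-age × 100
57.5 = (12 541 + E) / 62 280 × 100
⇒ 23 300

Aged 65 and over: 23 300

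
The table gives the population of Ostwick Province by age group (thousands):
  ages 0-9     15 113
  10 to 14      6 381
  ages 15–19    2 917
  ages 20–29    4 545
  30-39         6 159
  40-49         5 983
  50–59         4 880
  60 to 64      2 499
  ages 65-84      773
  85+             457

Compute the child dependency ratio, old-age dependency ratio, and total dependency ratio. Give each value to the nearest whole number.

0–14: 15 113 + 6 381 = 21 494
15–64: 2 917 + 4 545 + 6 159 + 5 983 + 4 880 + 2 499 = 26 983
65+: 773 + 457 = 1 230
Youth dependency ratio = 21 494 / 26 983 × 100 = 80
Old-age dependency ratio = 1 230 / 26 983 × 100 = 5
Total dependency ratio = (21 494 + 1 230) / 26 983 × 100 = 22 724 / 26 983 × 100 = 84

Youth dependency ratio: 80
Old-age dependency ratio: 5
Total dependency ratio: 84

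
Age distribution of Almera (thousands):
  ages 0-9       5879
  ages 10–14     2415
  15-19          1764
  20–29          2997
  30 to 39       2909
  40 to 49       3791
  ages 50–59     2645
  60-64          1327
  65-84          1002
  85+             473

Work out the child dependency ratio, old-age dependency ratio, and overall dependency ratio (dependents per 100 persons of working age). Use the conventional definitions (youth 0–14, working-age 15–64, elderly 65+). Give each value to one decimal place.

0–14: 5879 + 2415 = 8294
15–64: 1764 + 2997 + 2909 + 3791 + 2645 + 1327 = 15433
65+: 1002 + 473 = 1475
Youth dependency ratio = 8294 / 15433 × 100 = 53.7
Old-age dependency ratio = 1475 / 15433 × 100 = 9.6
Total dependency ratio = (8294 + 1475) / 15433 × 100 = 9769 / 15433 × 100 = 63.3

Youth dependency ratio: 53.7
Old-age dependency ratio: 9.6
Total dependency ratio: 63.3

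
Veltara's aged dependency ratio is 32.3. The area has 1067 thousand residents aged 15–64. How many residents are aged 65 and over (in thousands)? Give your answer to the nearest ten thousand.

Aged 65 and over: 340

Old-age dependency ratio = elderly / working-age × 100
32.3 = E / 1067 × 100
⇒ 340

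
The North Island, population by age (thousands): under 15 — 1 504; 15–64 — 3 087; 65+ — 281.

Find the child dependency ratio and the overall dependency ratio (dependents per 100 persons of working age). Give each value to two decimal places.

Youth dependency ratio: 48.72
Total dependency ratio: 57.82

Youth dependency ratio = 1 504 / 3 087 × 100 = 48.72
Total dependency ratio = (1 504 + 281) / 3 087 × 100 = 1 785 / 3 087 × 100 = 57.82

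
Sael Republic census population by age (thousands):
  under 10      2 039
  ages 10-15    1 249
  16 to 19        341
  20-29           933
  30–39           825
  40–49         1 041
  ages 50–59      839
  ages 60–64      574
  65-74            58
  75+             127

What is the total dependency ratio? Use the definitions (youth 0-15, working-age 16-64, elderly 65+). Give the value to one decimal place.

0–15: 2 039 + 1 249 = 3 288
16–64: 341 + 933 + 825 + 1 041 + 839 + 574 = 4 553
65+: 58 + 127 = 185
Total dependency ratio = (3 288 + 185) / 4 553 × 100 = 3 473 / 4 553 × 100 = 76.3

Total dependency ratio: 76.3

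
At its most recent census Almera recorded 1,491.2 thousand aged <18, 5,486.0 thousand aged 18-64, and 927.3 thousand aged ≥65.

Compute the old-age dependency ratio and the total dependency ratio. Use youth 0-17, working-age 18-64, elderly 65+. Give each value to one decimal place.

Old-age dependency ratio: 16.9
Total dependency ratio: 44.1

Old-age dependency ratio = 927.3 / 5,486.0 × 100 = 16.9
Total dependency ratio = (1,491.2 + 927.3) / 5,486.0 × 100 = 2,418.5 / 5,486.0 × 100 = 44.1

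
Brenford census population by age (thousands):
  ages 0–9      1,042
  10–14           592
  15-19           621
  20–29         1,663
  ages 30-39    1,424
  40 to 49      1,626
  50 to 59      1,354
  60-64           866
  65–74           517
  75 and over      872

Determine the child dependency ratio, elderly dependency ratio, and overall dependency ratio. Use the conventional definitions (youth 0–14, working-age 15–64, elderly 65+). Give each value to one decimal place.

Youth dependency ratio: 21.6
Old-age dependency ratio: 18.4
Total dependency ratio: 40.0

0–14: 1,042 + 592 = 1,634
15–64: 621 + 1,663 + 1,424 + 1,626 + 1,354 + 866 = 7,554
65+: 517 + 872 = 1,389
Youth dependency ratio = 1,634 / 7,554 × 100 = 21.6
Old-age dependency ratio = 1,389 / 7,554 × 100 = 18.4
Total dependency ratio = (1,634 + 1,389) / 7,554 × 100 = 3,023 / 7,554 × 100 = 40.0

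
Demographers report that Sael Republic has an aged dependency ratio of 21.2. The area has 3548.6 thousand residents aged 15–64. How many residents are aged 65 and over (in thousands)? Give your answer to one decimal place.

Aged 65 and over: 752.3

Old-age dependency ratio = elderly / working-age × 100
21.2 = E / 3548.6 × 100
⇒ 752.3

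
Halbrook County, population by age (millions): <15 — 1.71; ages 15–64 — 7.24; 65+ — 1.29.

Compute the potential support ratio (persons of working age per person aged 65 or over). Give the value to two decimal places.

Potential support ratio = 7.24 / 1.29 = 5.61

Potential support ratio: 5.61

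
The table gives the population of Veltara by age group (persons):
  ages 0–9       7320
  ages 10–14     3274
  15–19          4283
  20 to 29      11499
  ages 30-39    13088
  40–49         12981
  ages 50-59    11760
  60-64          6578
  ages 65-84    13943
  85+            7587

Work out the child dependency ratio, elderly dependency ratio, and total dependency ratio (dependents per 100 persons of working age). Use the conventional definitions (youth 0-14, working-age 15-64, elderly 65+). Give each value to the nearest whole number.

0–14: 7320 + 3274 = 10594
15–64: 4283 + 11499 + 13088 + 12981 + 11760 + 6578 = 60189
65+: 13943 + 7587 = 21530
Youth dependency ratio = 10594 / 60189 × 100 = 18
Old-age dependency ratio = 21530 / 60189 × 100 = 36
Total dependency ratio = (10594 + 21530) / 60189 × 100 = 32124 / 60189 × 100 = 53

Youth dependency ratio: 18
Old-age dependency ratio: 36
Total dependency ratio: 53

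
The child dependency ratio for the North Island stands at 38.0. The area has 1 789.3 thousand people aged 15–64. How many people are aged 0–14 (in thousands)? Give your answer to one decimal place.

Aged 0–14: 679.9

Youth dependency ratio = youth / working-age × 100
38.0 = Y / 1 789.3 × 100
⇒ 679.9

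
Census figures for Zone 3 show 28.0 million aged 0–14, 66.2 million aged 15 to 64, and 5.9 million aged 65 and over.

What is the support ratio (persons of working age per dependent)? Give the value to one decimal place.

Support ratio = 66.2 / (28.0 + 5.9) = 66.2 / 33.9 = 2.0

Support ratio: 2.0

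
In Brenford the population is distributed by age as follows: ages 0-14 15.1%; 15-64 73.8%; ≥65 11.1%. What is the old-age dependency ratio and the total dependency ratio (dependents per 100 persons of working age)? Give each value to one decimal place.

Old-age dependency ratio: 15.0
Total dependency ratio: 35.5

Old-age dependency ratio = 11.1 / 73.8 × 100 = 15.0
Total dependency ratio = (15.1 + 11.1) / 73.8 × 100 = 26.2 / 73.8 × 100 = 35.5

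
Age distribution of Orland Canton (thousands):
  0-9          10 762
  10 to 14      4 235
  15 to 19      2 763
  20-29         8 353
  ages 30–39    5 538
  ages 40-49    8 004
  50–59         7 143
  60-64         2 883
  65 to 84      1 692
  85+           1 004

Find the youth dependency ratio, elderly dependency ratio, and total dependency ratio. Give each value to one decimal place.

0–14: 10 762 + 4 235 = 14 997
15–64: 2 763 + 8 353 + 5 538 + 8 004 + 7 143 + 2 883 = 34 684
65+: 1 692 + 1 004 = 2 696
Youth dependency ratio = 14 997 / 34 684 × 100 = 43.2
Old-age dependency ratio = 2 696 / 34 684 × 100 = 7.8
Total dependency ratio = (14 997 + 2 696) / 34 684 × 100 = 17 693 / 34 684 × 100 = 51.0

Youth dependency ratio: 43.2
Old-age dependency ratio: 7.8
Total dependency ratio: 51.0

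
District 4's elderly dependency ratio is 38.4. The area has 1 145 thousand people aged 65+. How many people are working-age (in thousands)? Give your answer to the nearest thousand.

Working-age: 2 982

Old-age dependency ratio = elderly / working-age × 100
38.4 = 1 145 / W × 100
⇒ 2 982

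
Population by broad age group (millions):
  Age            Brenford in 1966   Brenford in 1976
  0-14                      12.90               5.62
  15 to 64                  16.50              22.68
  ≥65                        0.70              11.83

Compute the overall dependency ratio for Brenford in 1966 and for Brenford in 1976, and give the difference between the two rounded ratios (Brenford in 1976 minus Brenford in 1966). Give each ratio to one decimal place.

Brenford in 1966: (12.90 + 0.70) / 16.50 × 100 = 13.60 / 16.50 × 100 = 82.4
Brenford in 1976: (5.62 + 11.83) / 22.68 × 100 = 17.45 / 22.68 × 100 = 76.9

Brenford in 1966: 82.4
Brenford in 1976: 76.9
Difference: -5.5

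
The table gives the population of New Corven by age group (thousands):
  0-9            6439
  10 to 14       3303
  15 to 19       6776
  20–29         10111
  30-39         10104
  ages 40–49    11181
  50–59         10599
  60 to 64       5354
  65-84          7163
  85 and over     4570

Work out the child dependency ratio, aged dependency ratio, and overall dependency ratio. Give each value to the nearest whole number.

Youth dependency ratio: 18
Old-age dependency ratio: 22
Total dependency ratio: 40

0–14: 6439 + 3303 = 9742
15–64: 6776 + 10111 + 10104 + 11181 + 10599 + 5354 = 54125
65+: 7163 + 4570 = 11733
Youth dependency ratio = 9742 / 54125 × 100 = 18
Old-age dependency ratio = 11733 / 54125 × 100 = 22
Total dependency ratio = (9742 + 11733) / 54125 × 100 = 21475 / 54125 × 100 = 40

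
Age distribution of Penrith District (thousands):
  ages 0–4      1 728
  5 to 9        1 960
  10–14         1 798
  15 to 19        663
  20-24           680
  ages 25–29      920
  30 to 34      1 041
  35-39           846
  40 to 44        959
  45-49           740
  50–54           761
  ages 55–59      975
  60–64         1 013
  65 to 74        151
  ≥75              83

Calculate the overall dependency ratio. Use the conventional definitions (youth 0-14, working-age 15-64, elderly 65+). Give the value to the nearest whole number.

Total dependency ratio: 67

0–14: 1 728 + 1 960 + 1 798 = 5 486
15–64: 663 + 680 + 920 + 1 041 + 846 + 959 + 740 + 761 + 975 + 1 013 = 8 598
65+: 151 + 83 = 234
Total dependency ratio = (5 486 + 234) / 8 598 × 100 = 5 720 / 8 598 × 100 = 67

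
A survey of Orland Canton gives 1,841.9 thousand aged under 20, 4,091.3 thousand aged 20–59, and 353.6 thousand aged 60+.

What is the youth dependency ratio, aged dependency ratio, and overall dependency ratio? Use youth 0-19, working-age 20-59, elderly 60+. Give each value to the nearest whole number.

Youth dependency ratio: 45
Old-age dependency ratio: 9
Total dependency ratio: 54

Youth dependency ratio = 1,841.9 / 4,091.3 × 100 = 45
Old-age dependency ratio = 353.6 / 4,091.3 × 100 = 9
Total dependency ratio = (1,841.9 + 353.6) / 4,091.3 × 100 = 2,195.5 / 4,091.3 × 100 = 54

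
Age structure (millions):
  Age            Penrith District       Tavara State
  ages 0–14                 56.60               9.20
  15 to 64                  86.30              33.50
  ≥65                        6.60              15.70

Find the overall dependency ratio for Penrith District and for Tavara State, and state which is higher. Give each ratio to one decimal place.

Penrith District: 73.2
Tavara State: 74.3
Higher: Tavara State

Penrith District: (56.60 + 6.60) / 86.30 × 100 = 63.20 / 86.30 × 100 = 73.2
Tavara State: (9.20 + 15.70) / 33.50 × 100 = 24.90 / 33.50 × 100 = 74.3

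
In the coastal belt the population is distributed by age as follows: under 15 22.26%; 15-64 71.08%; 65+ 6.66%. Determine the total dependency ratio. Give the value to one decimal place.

Total dependency ratio = (22.26 + 6.66) / 71.08 × 100 = 28.92 / 71.08 × 100 = 40.7

Total dependency ratio: 40.7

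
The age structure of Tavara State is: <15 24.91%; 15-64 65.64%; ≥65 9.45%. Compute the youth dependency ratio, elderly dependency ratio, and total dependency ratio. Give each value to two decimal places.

Youth dependency ratio: 37.95
Old-age dependency ratio: 14.40
Total dependency ratio: 52.35

Youth dependency ratio = 24.91 / 65.64 × 100 = 37.95
Old-age dependency ratio = 9.45 / 65.64 × 100 = 14.40
Total dependency ratio = (24.91 + 9.45) / 65.64 × 100 = 34.36 / 65.64 × 100 = 52.35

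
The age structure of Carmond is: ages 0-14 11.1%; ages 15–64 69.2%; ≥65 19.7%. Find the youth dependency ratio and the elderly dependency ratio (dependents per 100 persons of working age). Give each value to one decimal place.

Youth dependency ratio = 11.1 / 69.2 × 100 = 16.0
Old-age dependency ratio = 19.7 / 69.2 × 100 = 28.5

Youth dependency ratio: 16.0
Old-age dependency ratio: 28.5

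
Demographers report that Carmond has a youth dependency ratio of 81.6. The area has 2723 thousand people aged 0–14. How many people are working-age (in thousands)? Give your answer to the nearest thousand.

Youth dependency ratio = youth / working-age × 100
81.6 = 2723 / W × 100
⇒ 3337

Working-age: 3337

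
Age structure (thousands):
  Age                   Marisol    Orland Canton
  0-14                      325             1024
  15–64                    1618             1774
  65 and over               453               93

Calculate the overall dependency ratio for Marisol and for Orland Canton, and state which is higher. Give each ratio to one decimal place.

Marisol: 48.1
Orland Canton: 63.0
Higher: Orland Canton

Marisol: (325 + 453) / 1618 × 100 = 778 / 1618 × 100 = 48.1
Orland Canton: (1024 + 93) / 1774 × 100 = 1117 / 1774 × 100 = 63.0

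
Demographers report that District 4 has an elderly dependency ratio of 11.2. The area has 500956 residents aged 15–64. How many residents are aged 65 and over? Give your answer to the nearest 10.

Old-age dependency ratio = elderly / working-age × 100
11.2 = E / 500956 × 100
⇒ 56110

Aged 65 and over: 56110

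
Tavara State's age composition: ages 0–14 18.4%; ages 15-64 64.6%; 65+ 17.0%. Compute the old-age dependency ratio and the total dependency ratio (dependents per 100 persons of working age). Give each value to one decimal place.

Old-age dependency ratio: 26.3
Total dependency ratio: 54.8

Old-age dependency ratio = 17.0 / 64.6 × 100 = 26.3
Total dependency ratio = (18.4 + 17.0) / 64.6 × 100 = 35.4 / 64.6 × 100 = 54.8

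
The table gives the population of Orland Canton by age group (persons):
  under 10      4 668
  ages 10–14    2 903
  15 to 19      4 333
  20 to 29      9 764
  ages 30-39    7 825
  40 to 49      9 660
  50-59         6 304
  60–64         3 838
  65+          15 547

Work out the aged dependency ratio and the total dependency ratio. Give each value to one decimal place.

0–14: 4 668 + 2 903 = 7 571
15–64: 4 333 + 9 764 + 7 825 + 9 660 + 6 304 + 3 838 = 41 724
65+: 15 547
Old-age dependency ratio = 15 547 / 41 724 × 100 = 37.3
Total dependency ratio = (7 571 + 15 547) / 41 724 × 100 = 23 118 / 41 724 × 100 = 55.4

Old-age dependency ratio: 37.3
Total dependency ratio: 55.4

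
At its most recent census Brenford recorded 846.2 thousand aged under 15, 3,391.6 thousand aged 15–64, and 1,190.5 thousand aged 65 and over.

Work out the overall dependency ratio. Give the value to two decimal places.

Total dependency ratio: 60.05

Total dependency ratio = (846.2 + 1,190.5) / 3,391.6 × 100 = 2,036.7 / 3,391.6 × 100 = 60.05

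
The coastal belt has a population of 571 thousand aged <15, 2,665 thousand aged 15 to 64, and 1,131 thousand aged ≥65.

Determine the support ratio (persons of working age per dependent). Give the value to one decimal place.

Support ratio = 2,665 / (571 + 1,131) = 2,665 / 1,702 = 1.6

Support ratio: 1.6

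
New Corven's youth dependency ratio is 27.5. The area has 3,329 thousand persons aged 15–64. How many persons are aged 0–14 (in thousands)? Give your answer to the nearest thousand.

Youth dependency ratio = youth / working-age × 100
27.5 = Y / 3,329 × 100
⇒ 915

Aged 0–14: 915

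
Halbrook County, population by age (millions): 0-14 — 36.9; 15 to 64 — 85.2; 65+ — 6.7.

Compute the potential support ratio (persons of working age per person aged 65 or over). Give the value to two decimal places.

Potential support ratio = 85.2 / 6.7 = 12.72

Potential support ratio: 12.72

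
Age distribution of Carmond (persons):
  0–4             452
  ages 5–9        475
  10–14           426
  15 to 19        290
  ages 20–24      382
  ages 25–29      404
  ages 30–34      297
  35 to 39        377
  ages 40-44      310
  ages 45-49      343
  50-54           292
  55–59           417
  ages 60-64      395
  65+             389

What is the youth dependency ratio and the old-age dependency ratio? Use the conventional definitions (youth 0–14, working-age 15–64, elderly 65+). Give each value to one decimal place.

0–14: 452 + 475 + 426 = 1 353
15–64: 290 + 382 + 404 + 297 + 377 + 310 + 343 + 292 + 417 + 395 = 3 507
65+: 389
Youth dependency ratio = 1 353 / 3 507 × 100 = 38.6
Old-age dependency ratio = 389 / 3 507 × 100 = 11.1

Youth dependency ratio: 38.6
Old-age dependency ratio: 11.1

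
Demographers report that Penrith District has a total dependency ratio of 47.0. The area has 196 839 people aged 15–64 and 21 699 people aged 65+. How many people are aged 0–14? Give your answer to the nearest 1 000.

Total dependency ratio = (youth + elderly) / working-age × 100
47.0 = (Y + 21 699) / 196 839 × 100
⇒ 71 000

Aged 0–14: 71 000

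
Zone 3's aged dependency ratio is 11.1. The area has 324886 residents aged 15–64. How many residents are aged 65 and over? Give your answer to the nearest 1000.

Aged 65 and over: 36000

Old-age dependency ratio = elderly / working-age × 100
11.1 = E / 324886 × 100
⇒ 36000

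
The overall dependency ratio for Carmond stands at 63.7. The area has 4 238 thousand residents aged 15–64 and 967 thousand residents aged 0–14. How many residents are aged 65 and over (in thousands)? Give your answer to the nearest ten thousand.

Aged 65 and over: 1 730

Total dependency ratio = (youth + elderly) / working-age × 100
63.7 = (967 + E) / 4 238 × 100
⇒ 1 730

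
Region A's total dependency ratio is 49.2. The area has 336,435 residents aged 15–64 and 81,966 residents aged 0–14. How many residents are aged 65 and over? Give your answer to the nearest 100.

Aged 65 and over: 83,600

Total dependency ratio = (youth + elderly) / working-age × 100
49.2 = (81,966 + E) / 336,435 × 100
⇒ 83,600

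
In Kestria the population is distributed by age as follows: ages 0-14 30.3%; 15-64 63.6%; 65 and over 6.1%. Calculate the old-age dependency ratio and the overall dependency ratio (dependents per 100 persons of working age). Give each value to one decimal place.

Old-age dependency ratio: 9.6
Total dependency ratio: 57.2

Old-age dependency ratio = 6.1 / 63.6 × 100 = 9.6
Total dependency ratio = (30.3 + 6.1) / 63.6 × 100 = 36.4 / 63.6 × 100 = 57.2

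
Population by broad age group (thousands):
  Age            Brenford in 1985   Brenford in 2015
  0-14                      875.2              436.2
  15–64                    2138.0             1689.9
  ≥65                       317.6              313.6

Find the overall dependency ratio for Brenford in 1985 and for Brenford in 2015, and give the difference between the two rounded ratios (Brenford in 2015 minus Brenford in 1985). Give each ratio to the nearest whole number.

Brenford in 1985: (875.2 + 317.6) / 2138.0 × 100 = 1192.8 / 2138.0 × 100 = 56
Brenford in 2015: (436.2 + 313.6) / 1689.9 × 100 = 749.8 / 1689.9 × 100 = 44

Brenford in 1985: 56
Brenford in 2015: 44
Difference: -12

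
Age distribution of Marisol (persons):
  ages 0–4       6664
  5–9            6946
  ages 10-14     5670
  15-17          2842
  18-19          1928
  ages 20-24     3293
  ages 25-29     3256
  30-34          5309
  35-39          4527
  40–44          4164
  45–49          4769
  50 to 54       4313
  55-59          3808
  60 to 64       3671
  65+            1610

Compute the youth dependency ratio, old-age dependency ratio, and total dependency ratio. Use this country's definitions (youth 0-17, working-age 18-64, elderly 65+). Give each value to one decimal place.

0–17: 6664 + 6946 + 5670 + 2842 = 22122
18–64: 1928 + 3293 + 3256 + 5309 + 4527 + 4164 + 4769 + 4313 + 3808 + 3671 = 39038
65+: 1610
Youth dependency ratio = 22122 / 39038 × 100 = 56.7
Old-age dependency ratio = 1610 / 39038 × 100 = 4.1
Total dependency ratio = (22122 + 1610) / 39038 × 100 = 23732 / 39038 × 100 = 60.8

Youth dependency ratio: 56.7
Old-age dependency ratio: 4.1
Total dependency ratio: 60.8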